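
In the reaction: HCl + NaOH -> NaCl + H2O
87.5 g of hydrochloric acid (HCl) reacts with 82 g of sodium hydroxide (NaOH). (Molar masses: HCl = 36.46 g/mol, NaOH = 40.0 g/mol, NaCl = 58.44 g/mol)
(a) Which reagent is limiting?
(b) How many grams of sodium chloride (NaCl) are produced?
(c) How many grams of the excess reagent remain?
(a) NaOH, (b) 119.8 g, (c) 12.76 g

Moles of HCl = 87.5 g ÷ 36.46 g/mol = 2.39989 mol
Moles of NaOH = 82 g ÷ 40.0 g/mol = 2.05 mol
Moles ÷ coefficient: HCl: 2.39989/1 = 2.4, NaOH: 2.05/1 = 2.05
(a) NaOH has the smaller value, so NaOH is the limiting reagent.
(b) Moles of NaCl = 2.05 mol NaOH × (1/1) = 2.05 mol; mass = 2.05 mol × 58.44 g/mol = 119.8 g
(c) HCl consumed = 2.05 × (1/1) = 2.05 mol; remaining = 2.39989 − 2.05 = 0.34989 mol; mass = 0.34989 mol × 36.46 g/mol = 12.76 g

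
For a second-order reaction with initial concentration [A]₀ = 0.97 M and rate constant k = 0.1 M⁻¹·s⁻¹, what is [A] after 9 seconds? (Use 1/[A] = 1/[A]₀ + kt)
0.5179 M

1/[A] = 1/[A]₀ + k·t = 1/0.97 + (0.1)·(9) = 1.0309 + 0.9000 = 1.9309
[A] = 1/1.9309 = 0.5179 M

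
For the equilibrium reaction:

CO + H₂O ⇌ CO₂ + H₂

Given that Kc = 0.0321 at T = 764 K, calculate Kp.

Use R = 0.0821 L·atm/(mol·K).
K_p = 0.0321

Δn = (moles gaseous products) − (moles gaseous reactants) = 0
T = 764 K; RT = 0.0821 × 764 = 62.7244
Kp = Kc·(RT)^Δn = 0.0321 × (62.7244)^0 = 0.0321 × 1 = 0.0321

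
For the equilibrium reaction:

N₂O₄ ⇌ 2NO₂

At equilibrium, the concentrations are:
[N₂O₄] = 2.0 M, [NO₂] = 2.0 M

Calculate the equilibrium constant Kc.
K_c = 2.0000

Kc = ([NO₂]^2) / ([N₂O₄])
   = ((2.0)^2) / ((2.0))
   = 4 / 2 = 2.0000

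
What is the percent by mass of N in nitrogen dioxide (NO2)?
Mass of N in formula = 14.01 × 1 = 14.01 g/mol
Molar mass = 46.01 g/mol
% N = (14.01/46.01) × 100% = 30.45%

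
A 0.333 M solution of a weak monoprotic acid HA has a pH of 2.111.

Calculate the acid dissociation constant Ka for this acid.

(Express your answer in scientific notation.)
K_a = 1.84e-04

[H⁺] = 10^(−pH) = 10^(−2.111) = 7.745e-03 M. For HA ⇌ H⁺ + A⁻, Ka = x²/(C − x) = (7.745e-03)²/(0.333 − 7.745e-03) = 1.84e-04.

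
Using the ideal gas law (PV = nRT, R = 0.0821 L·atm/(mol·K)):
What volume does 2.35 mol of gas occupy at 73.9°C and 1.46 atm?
T = 73.9°C + 273.15 = 347.05 K
V = nRT/P = (2.35 × 0.0821 × 347.05) / 1.46
V = 45.86 L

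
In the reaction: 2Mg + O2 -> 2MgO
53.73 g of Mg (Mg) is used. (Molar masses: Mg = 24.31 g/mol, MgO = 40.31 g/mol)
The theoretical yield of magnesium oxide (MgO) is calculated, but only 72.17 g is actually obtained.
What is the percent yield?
Moles of Mg = 53.73 g ÷ 24.31 g/mol = 2.2102 mol
Mole ratio: 2 mol MgO / 2 mol Mg
Moles of MgO = 2.2102 × (2/2) = 2.2102 mol
Theoretical yield = 2.2102 mol × 40.31 g/mol = 89.093 g
Actual yield = 72.17 g
Percent yield = (72.17 / 89.093) × 100% = 81.0%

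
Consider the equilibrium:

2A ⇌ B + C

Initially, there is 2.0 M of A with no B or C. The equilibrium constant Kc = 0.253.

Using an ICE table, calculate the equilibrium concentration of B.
[B] = 0.501 M

ICE: [A] = 2.0 − 2x, [B] = [C] = x.
Kc = x²/(2.0 − 2x)² = 0.253 ⇒ √Kc = x/(2.0 − 2x).
x = √0.253·2.0/(1 + 2√0.253) = 0.50299·2.0/2.006 = 0.50149.
[B] = x = 0.501 M.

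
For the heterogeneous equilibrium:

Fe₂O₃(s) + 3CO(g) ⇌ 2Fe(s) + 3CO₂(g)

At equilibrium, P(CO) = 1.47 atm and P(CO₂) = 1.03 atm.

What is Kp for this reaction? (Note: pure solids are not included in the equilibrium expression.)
K_p = 0.344

Solids (Fe₂O₃, Fe) are excluded.
Kp = P(CO₂)³/P(CO)³ = (1.03)³/(1.47)³ = 1.093/3.177 = 0.344.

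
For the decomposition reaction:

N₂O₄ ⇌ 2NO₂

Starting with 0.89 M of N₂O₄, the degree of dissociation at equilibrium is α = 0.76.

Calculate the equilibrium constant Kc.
K_c = 8.5677

x = α·[A]₀ = 0.76 × 0.89 = 0.6764 M dissociated.
At eq: [N₂O₄] = 0.89 − 0.6764 = 0.2136 M; [NO₂] = 2x = 1.353 M.
Kc = [NO₂]²/[N₂O₄] = (1.353)²/0.2136 = 8.568.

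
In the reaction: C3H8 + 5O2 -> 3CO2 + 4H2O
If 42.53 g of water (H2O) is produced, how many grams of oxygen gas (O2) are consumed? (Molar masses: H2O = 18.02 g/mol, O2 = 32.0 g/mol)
Moles of H2O = 42.53 g ÷ 18.02 g/mol = 2.36016 mol
Mole ratio: 5 mol O2 / 4 mol H2O
Moles of O2 = 2.36016 × (5/4) = 2.95019 mol
Mass of O2 = 2.95019 mol × 32.0 g/mol = 94.41 g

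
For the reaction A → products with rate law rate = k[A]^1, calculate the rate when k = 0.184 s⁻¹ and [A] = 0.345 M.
0.06348 M/s

rate = k·[A]^1 = 0.184·(0.345)^1 = 0.184·0.345 = 0.06348 M/s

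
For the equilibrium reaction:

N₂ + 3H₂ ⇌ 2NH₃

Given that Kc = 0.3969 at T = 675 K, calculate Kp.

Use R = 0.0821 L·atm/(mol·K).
K_p = 1.29e-04

Δn = (moles gaseous products) − (moles gaseous reactants) = -2
T = 675 K; RT = 0.0821 × 675 = 55.4175
Kp = Kc·(RT)^Δn = 0.3969 × (55.4175)^-2 = 0.3969 × 0.000325616 = 1.29e-04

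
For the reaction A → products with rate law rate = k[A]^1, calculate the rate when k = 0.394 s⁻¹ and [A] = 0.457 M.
0.1801 M/s

rate = k·[A]^1 = 0.394·(0.457)^1 = 0.394·0.457 = 0.1801 M/s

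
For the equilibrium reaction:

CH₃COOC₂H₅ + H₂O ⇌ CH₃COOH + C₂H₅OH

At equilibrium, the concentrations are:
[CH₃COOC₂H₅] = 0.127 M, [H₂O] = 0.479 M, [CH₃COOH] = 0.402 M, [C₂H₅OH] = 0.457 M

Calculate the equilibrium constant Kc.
K_c = 3.0200

Kc = ([CH₃COOH] × [C₂H₅OH]) / ([CH₃COOC₂H₅] × [H₂O])
   = ((0.402)·(0.457)) / ((0.127)·(0.479))
   = 0.18371 / 0.060833 = 3.0200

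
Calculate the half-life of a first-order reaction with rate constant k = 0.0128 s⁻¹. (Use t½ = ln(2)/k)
54.15 s

t½ = ln(2)/k = 0.6931/0.0128 = 54.15 s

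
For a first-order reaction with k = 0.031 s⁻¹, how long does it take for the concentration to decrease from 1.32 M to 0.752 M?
18.15 s

From ln[A] = ln[A]₀ - k·t: t = ln([A]₀/[A])/k = ln(1.32/0.752)/0.031 = ln(1.7553)/0.031 = 0.5627/0.031 = 18.15 s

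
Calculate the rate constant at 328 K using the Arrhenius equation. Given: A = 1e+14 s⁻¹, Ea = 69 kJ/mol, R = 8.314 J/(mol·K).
1.03e+03 s⁻¹

k = A·exp(-Ea/(R·T)) = 1e+14·exp(-69000/(8.314·328)) = 1e+14·exp(-25.3026) = 1e+14·1.0262e-11 = 1.03e+03 s⁻¹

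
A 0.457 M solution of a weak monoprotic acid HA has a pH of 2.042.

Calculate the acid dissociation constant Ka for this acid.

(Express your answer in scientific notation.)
K_a = 1.84e-04

[H⁺] = 10^(−pH) = 10^(−2.042) = 9.078e-03 M. For HA ⇌ H⁺ + A⁻, Ka = x²/(C − x) = (9.078e-03)²/(0.457 − 9.078e-03) = 1.84e-04.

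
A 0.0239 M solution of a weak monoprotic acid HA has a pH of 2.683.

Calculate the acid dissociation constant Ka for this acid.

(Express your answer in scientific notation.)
K_a = 1.97e-04

[H⁺] = 10^(−pH) = 10^(−2.683) = 2.075e-03 M. For HA ⇌ H⁺ + A⁻, Ka = x²/(C − x) = (2.075e-03)²/(0.0239 − 2.075e-03) = 1.97e-04.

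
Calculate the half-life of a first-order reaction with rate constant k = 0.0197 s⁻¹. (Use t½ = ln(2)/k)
35.19 s

t½ = ln(2)/k = 0.6931/0.0197 = 35.19 s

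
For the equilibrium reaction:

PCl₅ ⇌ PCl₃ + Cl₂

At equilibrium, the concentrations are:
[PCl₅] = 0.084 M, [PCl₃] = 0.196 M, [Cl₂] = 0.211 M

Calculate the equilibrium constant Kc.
K_c = 0.4923

Kc = ([PCl₃] × [Cl₂]) / ([PCl₅])
   = ((0.196)·(0.211)) / ((0.084))
   = 0.041356 / 0.084 = 0.4923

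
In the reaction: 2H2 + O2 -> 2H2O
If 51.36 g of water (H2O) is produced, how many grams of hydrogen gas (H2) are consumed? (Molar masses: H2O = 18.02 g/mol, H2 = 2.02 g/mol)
Moles of H2O = 51.36 g ÷ 18.02 g/mol = 2.85017 mol
Mole ratio: 2 mol H2 / 2 mol H2O
Moles of H2 = 2.85017 × (2/2) = 2.85017 mol
Mass of H2 = 2.85017 mol × 2.02 g/mol = 5.757 g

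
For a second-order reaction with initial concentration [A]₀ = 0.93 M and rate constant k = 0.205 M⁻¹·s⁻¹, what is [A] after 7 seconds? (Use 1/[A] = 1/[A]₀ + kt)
0.3984 M

1/[A] = 1/[A]₀ + k·t = 1/0.93 + (0.205)·(7) = 1.0753 + 1.4350 = 2.5103
[A] = 1/2.5103 = 0.3984 M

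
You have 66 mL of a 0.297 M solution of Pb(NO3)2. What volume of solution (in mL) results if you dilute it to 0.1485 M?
Using M₁V₁ = M₂V₂:
0.297 × 66 = 0.1485 × V₂
V₂ = (0.297 × 66) / 0.1485 = 132 mL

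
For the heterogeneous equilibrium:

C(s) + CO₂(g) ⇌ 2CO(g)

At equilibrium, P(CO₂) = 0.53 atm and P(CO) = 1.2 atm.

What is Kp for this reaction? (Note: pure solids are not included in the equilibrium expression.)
K_p = 2.717

Solid C is excluded.
Kp = P(CO)²/P(CO₂) = (1.2)²/0.53 = 1.44/0.53 = 2.717.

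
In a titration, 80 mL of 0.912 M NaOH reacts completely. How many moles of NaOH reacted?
Moles = Molarity × Volume (L)
Moles = 0.912 M × 0.08 L = 0.07296 mol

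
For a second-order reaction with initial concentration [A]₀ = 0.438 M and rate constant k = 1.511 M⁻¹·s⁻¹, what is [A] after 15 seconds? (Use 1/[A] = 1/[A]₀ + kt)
0.0401 M

1/[A] = 1/[A]₀ + k·t = 1/0.438 + (1.511)·(15) = 2.2831 + 22.6650 = 24.9481
[A] = 1/24.9481 = 0.0401 M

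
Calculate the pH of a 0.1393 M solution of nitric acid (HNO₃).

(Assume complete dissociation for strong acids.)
pH = 0.86

[H⁺] = 0.1393 M for strong acid. pH = -log[H⁺] = -log(0.1393)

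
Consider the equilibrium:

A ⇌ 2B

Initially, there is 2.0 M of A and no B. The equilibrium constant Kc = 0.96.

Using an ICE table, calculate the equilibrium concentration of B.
[B] = 1.166 M

ICE: [A] = 2.0 − x, [B] = 2x.
Kc = (2x)²/(2.0 − x) = 0.96 ⇒ 4x² + 0.96x − 1.92 = 0.
x = (−0.96 + √(0.96² + 4·4·1.92))/(2·4) = (−0.96 + √31.642)/8 = 0.58314.
[B] = 2x = 1.166 M.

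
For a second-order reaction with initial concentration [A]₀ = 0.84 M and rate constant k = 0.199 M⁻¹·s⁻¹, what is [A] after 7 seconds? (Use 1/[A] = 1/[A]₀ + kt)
0.3871 M

1/[A] = 1/[A]₀ + k·t = 1/0.84 + (0.199)·(7) = 1.1905 + 1.3930 = 2.5835
[A] = 1/2.5835 = 0.3871 M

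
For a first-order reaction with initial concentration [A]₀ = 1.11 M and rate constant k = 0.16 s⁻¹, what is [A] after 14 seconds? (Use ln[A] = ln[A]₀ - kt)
0.1182 M

ln[A] = ln[A]₀ - k·t = ln(1.11) - (0.16)·(14) = 0.1044 - 2.2400 = -2.1356
[A] = e^(-2.1356) = 0.1182 M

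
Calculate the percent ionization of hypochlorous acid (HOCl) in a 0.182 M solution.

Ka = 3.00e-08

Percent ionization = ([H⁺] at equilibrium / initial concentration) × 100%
Percent ionization = 0.0406%

Let x = [H⁺]. Ka = x²/(C - x) ⇒ x² + (3.00e-08)x - (3.00e-08)(0.182) = 0. x = 7.3877e-05. Percent = (7.3877e-05/0.182) × 100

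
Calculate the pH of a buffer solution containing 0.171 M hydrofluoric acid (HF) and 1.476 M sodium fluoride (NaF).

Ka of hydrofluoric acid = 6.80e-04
pH = 4.10

pKa = -log(6.80e-04) = 3.17. pH = pKa + log([A⁻]/[HA]) = 3.17 + log(1.476/0.171)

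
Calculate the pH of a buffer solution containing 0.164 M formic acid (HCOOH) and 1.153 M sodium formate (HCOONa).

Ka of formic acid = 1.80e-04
pH = 4.59

pKa = -log(1.80e-04) = 3.74. pH = pKa + log([A⁻]/[HA]) = 3.74 + log(1.153/0.164)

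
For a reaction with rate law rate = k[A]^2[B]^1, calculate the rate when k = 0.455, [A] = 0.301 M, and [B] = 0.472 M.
0.01946 M/s

rate = k·[A]^2·[B]^1 = 0.455·(0.301)^2·(0.472)^1 = 0.455·0.090601·0.472 = 0.01946 M/s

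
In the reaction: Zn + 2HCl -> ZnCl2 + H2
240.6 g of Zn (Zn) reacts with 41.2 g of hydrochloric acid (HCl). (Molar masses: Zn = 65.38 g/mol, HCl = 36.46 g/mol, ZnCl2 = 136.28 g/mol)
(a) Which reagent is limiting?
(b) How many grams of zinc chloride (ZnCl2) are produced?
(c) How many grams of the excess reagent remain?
(a) HCl, (b) 77 g, (c) 203.7 g

Moles of Zn = 240.6 g ÷ 65.38 g/mol = 3.68002 mol
Moles of HCl = 41.2 g ÷ 36.46 g/mol = 1.13001 mol
Moles ÷ coefficient: Zn: 3.68002/1 = 3.68, HCl: 1.13001/2 = 0.565
(a) HCl has the smaller value, so HCl is the limiting reagent.
(b) Moles of ZnCl2 = 1.13001 mol HCl × (1/2) = 0.565003 mol; mass = 0.565003 mol × 136.28 g/mol = 77 g
(c) Zn consumed = 1.13001 × (1/2) = 0.565003 mol; remaining = 3.68002 − 0.565003 = 3.11502 mol; mass = 3.11502 mol × 65.38 g/mol = 203.7 g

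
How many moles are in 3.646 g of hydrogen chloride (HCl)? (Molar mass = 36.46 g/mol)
Moles = 3.646 g ÷ 36.46 g/mol = 0.1 mol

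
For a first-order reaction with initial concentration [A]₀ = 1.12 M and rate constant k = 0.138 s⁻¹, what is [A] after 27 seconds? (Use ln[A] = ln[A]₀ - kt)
0.0270 M

ln[A] = ln[A]₀ - k·t = ln(1.12) - (0.138)·(27) = 0.1133 - 3.7260 = -3.6127
[A] = e^(-3.6127) = 0.0270 M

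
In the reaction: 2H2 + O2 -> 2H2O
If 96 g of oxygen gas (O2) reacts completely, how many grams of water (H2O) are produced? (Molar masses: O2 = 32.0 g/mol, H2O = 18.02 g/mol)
Moles of O2 = 96 g ÷ 32.0 g/mol = 3 mol
Mole ratio: 2 mol H2O / 1 mol O2
Moles of H2O = 3 × (2/1) = 6 mol
Mass of H2O = 6 mol × 18.02 g/mol = 108.1 g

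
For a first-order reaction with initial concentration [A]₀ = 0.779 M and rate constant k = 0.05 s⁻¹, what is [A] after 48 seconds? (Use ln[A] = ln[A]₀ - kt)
0.0707 M

ln[A] = ln[A]₀ - k·t = ln(0.779) - (0.05)·(48) = -0.2497 - 2.4000 = -2.6497
[A] = e^(-2.6497) = 0.0707 M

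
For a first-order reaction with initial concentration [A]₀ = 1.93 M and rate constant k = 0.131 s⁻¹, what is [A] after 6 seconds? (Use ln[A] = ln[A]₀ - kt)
0.8794 M

ln[A] = ln[A]₀ - k·t = ln(1.93) - (0.131)·(6) = 0.6575 - 0.7860 = -0.1285
[A] = e^(-0.1285) = 0.8794 M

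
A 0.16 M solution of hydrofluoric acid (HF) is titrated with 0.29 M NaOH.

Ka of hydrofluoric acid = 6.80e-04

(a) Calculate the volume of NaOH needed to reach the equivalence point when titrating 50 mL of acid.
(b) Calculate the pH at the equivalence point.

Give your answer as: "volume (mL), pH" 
V = 27.6 mL, pH = 8.09

(a) At equivalence: moles acid = moles base.
moles acid = 0.16 × 0.05 = 0.008 mol; V_NaOH = 0.008/0.29 = 0.02759 L = 27.6 mL.
(b) At equivalence, all acid → conjugate base A⁻ at [A⁻] = 0.008/0.07759 = 0.1031 M.
Kb = Kw/Ka = 1.0e-14/6.80e-04 = 1.471e-11; [OH⁻] = √(Kb·[A⁻]) = 1.231e-06; pOH = 5.91; pH = 14 − pOH = 8.09.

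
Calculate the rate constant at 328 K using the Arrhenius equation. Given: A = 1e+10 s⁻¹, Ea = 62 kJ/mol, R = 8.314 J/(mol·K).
1.34e+00 s⁻¹

k = A·exp(-Ea/(R·T)) = 1e+10·exp(-62000/(8.314·328)) = 1e+10·exp(-22.7357) = 1e+10·1.3367e-10 = 1.34e+00 s⁻¹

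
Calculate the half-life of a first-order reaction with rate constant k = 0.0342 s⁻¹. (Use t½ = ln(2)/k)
20.27 s

t½ = ln(2)/k = 0.6931/0.0342 = 20.27 s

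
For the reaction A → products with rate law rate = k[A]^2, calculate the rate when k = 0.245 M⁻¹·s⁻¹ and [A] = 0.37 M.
0.03354 M/s

rate = k·[A]^2 = 0.245·(0.37)^2 = 0.245·0.1369 = 0.03354 M/s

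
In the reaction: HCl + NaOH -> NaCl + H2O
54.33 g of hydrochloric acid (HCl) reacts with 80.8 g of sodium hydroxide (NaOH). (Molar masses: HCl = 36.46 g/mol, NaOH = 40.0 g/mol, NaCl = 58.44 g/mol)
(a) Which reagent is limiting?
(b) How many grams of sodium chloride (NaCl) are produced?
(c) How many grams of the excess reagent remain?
(a) HCl, (b) 87.08 g, (c) 21.19 g

Moles of HCl = 54.33 g ÷ 36.46 g/mol = 1.49013 mol
Moles of NaOH = 80.8 g ÷ 40.0 g/mol = 2.02 mol
Moles ÷ coefficient: HCl: 1.49013/1 = 1.49, NaOH: 2.02/1 = 2.02
(a) HCl has the smaller value, so HCl is the limiting reagent.
(b) Moles of NaCl = 1.49013 mol HCl × (1/1) = 1.49013 mol; mass = 1.49013 mol × 58.44 g/mol = 87.08 g
(c) NaOH consumed = 1.49013 × (1/1) = 1.49013 mol; remaining = 2.02 − 1.49013 = 0.529874 mol; mass = 0.529874 mol × 40.0 g/mol = 21.19 g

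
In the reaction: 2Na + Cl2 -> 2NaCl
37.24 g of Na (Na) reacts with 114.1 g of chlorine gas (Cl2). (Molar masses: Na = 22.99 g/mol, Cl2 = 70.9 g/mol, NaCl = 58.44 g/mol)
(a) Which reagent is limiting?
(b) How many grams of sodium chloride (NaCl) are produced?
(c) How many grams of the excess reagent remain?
(a) Na, (b) 94.66 g, (c) 56.68 g

Moles of Na = 37.24 g ÷ 22.99 g/mol = 1.61983 mol
Moles of Cl2 = 114.1 g ÷ 70.9 g/mol = 1.60931 mol
Moles ÷ coefficient: Na: 1.61983/2 = 0.8099, Cl2: 1.60931/1 = 1.609
(a) Na has the smaller value, so Na is the limiting reagent.
(b) Moles of NaCl = 1.61983 mol Na × (2/2) = 1.61983 mol; mass = 1.61983 mol × 58.44 g/mol = 94.66 g
(c) Cl2 consumed = 1.61983 × (1/2) = 0.809917 mol; remaining = 1.60931 − 0.809917 = 0.799392 mol; mass = 0.799392 mol × 70.9 g/mol = 56.68 g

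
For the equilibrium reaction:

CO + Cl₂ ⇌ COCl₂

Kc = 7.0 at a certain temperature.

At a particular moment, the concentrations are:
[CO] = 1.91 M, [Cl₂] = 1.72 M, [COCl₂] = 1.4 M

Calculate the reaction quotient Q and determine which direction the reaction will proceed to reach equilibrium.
Q = 0.426, Q < K, reaction proceeds forward (toward products)

Q = ([COCl₂]) / ([CO] × [Cl₂])
  = ((1.4)) / ((1.91)·(1.72)) = 1.4/3.2852 = 0.4262
Since Q = 0.4262 < Kc = 7.0, the reaction proceeds forward (toward products) to reach equilibrium.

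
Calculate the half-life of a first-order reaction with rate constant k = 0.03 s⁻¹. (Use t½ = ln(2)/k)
23.10 s

t½ = ln(2)/k = 0.6931/0.03 = 23.10 s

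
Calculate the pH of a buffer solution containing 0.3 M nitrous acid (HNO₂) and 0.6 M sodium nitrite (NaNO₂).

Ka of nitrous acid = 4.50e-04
pH = 3.65

pKa = -log(4.50e-04) = 3.35. pH = pKa + log([A⁻]/[HA]) = 3.35 + log(0.6/0.3)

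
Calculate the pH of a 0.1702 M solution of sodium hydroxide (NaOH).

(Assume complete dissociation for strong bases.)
pH = 13.23

[OH⁻] = 0.1702 M for strong base. pOH = -log[OH⁻] = 0.77, pH = 14 - pOH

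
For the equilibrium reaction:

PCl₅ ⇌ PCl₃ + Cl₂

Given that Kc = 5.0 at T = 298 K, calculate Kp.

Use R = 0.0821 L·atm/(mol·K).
K_p = 122.3290

Δn = (moles gaseous products) − (moles gaseous reactants) = 1
T = 298 K; RT = 0.0821 × 298 = 24.4658
Kp = Kc·(RT)^Δn = 5.0 × (24.4658)^1 = 5.0 × 24.4658 = 122.3290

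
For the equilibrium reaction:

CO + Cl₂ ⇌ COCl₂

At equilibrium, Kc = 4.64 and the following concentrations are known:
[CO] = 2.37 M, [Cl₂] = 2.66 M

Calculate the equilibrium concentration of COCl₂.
[COCl₂] = 29.2515 M

Kc = ([COCl₂]) / ([CO] × [Cl₂]) = 4.64
[COCl₂]^1 = Kc · (reactant terms)/(other product terms) = 4.64 · 6.3042 / 1 = 29.251
[COCl₂] = 29.2515 M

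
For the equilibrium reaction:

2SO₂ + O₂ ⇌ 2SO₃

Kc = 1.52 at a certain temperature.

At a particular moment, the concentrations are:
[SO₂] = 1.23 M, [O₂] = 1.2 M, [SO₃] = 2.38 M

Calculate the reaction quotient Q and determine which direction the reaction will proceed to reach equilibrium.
Q = 3.120, Q > K, reaction proceeds reverse (toward reactants)

Q = ([SO₃]^2) / ([SO₂]^2 × [O₂])
  = ((2.38)^2) / ((1.23)^2·(1.2)) = 5.6644/1.8155 = 3.12
Since Q = 3.12 > Kc = 1.52, the reaction proceeds reverse (toward reactants) to reach equilibrium.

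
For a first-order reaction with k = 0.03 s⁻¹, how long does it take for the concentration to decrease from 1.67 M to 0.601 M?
34.07 s

From ln[A] = ln[A]₀ - k·t: t = ln([A]₀/[A])/k = ln(1.67/0.601)/0.03 = ln(2.7787)/0.03 = 1.0220/0.03 = 34.07 s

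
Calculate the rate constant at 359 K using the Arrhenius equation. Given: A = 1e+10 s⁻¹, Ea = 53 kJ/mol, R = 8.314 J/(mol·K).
1.94e+02 s⁻¹

k = A·exp(-Ea/(R·T)) = 1e+10·exp(-53000/(8.314·359)) = 1e+10·exp(-17.7571) = 1e+10·1.9418e-08 = 1.94e+02 s⁻¹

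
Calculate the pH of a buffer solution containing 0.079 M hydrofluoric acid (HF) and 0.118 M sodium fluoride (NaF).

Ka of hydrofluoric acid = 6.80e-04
pH = 3.34

pKa = -log(6.80e-04) = 3.17. pH = pKa + log([A⁻]/[HA]) = 3.17 + log(0.118/0.079)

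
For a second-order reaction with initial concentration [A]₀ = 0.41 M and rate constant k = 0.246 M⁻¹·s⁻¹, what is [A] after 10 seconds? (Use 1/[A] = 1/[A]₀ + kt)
0.2041 M

1/[A] = 1/[A]₀ + k·t = 1/0.41 + (0.246)·(10) = 2.4390 + 2.4600 = 4.8990
[A] = 1/4.8990 = 0.2041 M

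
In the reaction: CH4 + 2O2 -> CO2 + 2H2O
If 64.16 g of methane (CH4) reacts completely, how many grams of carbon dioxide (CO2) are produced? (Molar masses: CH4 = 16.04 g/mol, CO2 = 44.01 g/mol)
Moles of CH4 = 64.16 g ÷ 16.04 g/mol = 4 mol
Mole ratio: 1 mol CO2 / 1 mol CH4
Moles of CO2 = 4 × (1/1) = 4 mol
Mass of CO2 = 4 mol × 44.01 g/mol = 176 g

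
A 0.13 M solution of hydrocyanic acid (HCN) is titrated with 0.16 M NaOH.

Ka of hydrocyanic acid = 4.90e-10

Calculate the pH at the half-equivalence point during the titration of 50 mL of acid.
pH = pKa = 9.31

At the half-equivalence point, [HA] = [A⁻], so by Henderson–Hasselbalch pH = pKa + log(1) = pKa.
pKa = −log(4.90e-10) = 9.31.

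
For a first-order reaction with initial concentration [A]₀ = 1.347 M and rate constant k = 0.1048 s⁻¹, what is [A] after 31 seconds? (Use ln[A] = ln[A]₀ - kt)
0.0523 M

ln[A] = ln[A]₀ - k·t = ln(1.347) - (0.1048)·(31) = 0.2979 - 3.2488 = -2.9509
[A] = e^(-2.9509) = 0.0523 M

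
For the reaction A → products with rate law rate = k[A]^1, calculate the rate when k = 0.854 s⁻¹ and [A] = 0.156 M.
0.1332 M/s

rate = k·[A]^1 = 0.854·(0.156)^1 = 0.854·0.156 = 0.1332 M/s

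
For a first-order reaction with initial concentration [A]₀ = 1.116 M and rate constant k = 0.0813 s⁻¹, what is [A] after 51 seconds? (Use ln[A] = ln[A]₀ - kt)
0.0177 M

ln[A] = ln[A]₀ - k·t = ln(1.116) - (0.0813)·(51) = 0.1098 - 4.1463 = -4.0365
[A] = e^(-4.0365) = 0.0177 M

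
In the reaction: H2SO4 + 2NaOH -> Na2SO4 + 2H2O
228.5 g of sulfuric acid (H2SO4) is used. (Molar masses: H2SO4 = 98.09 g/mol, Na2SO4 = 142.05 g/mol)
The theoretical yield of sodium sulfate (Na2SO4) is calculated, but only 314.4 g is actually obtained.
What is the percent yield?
Moles of H2SO4 = 228.5 g ÷ 98.09 g/mol = 2.32949 mol
Mole ratio: 1 mol Na2SO4 / 1 mol H2SO4
Moles of Na2SO4 = 2.32949 × (1/1) = 2.32949 mol
Theoretical yield = 2.32949 mol × 142.05 g/mol = 330.9 g
Actual yield = 314.4 g
Percent yield = (314.4 / 330.9) × 100% = 95.0%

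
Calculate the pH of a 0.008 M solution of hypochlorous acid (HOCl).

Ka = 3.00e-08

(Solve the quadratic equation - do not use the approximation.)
pH = 4.81

x² + Ka×x - Ka×C = 0. Using quadratic formula: [H⁺] = 1.5477e-05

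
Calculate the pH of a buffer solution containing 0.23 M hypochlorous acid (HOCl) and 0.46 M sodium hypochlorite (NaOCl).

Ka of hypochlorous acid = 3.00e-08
pH = 7.82

pKa = -log(3.00e-08) = 7.52. pH = pKa + log([A⁻]/[HA]) = 7.52 + log(0.46/0.23)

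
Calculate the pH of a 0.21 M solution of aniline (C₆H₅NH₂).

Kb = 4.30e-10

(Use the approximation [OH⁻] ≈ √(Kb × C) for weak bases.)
pH = 8.98

[OH⁻] = √(Kb × C) = √(4.30e-10 × 0.21) = 9.5026e-06. pOH = 5.02, pH = 14 - pOH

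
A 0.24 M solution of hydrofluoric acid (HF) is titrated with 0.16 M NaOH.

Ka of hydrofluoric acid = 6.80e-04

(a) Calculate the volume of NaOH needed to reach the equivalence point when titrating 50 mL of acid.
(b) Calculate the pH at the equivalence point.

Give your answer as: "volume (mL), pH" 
V = 75.0 mL, pH = 8.07

(a) At equivalence: moles acid = moles base.
moles acid = 0.24 × 0.05 = 0.012 mol; V_NaOH = 0.012/0.16 = 0.075 L = 75.0 mL.
(b) At equivalence, all acid → conjugate base A⁻ at [A⁻] = 0.012/0.125 = 0.096 M.
Kb = Kw/Ka = 1.0e-14/6.80e-04 = 1.471e-11; [OH⁻] = √(Kb·[A⁻]) = 1.188e-06; pOH = 5.93; pH = 14 − pOH = 8.07.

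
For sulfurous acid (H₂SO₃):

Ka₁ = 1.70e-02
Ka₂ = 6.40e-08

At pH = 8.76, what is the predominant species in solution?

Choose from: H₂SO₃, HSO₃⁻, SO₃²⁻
SO₃²⁻

pKa1 = 1.77, pKa2 = 7.19. Each pKa is the crossover between adjacent species; pH = 8.76 lies in the region where SO₃²⁻ predominates.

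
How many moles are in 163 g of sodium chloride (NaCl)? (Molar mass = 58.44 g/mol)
Moles = 163 g ÷ 58.44 g/mol = 2.789 mol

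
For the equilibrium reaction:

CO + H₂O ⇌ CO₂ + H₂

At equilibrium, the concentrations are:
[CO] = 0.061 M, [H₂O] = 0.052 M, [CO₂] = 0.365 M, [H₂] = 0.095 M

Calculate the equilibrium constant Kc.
K_c = 10.9316

Kc = ([CO₂] × [H₂]) / ([CO] × [H₂O])
   = ((0.365)·(0.095)) / ((0.061)·(0.052))
   = 0.034675 / 0.003172 = 10.9316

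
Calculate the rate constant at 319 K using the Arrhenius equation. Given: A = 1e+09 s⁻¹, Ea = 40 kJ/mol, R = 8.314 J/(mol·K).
2.82e+02 s⁻¹

k = A·exp(-Ea/(R·T)) = 1e+09·exp(-40000/(8.314·319)) = 1e+09·exp(-15.0820) = 1e+09·2.8182e-07 = 2.82e+02 s⁻¹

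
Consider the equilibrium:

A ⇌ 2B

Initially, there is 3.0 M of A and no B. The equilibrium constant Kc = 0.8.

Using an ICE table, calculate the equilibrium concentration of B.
[B] = 1.362 M

ICE: [A] = 3.0 − x, [B] = 2x.
Kc = (2x)²/(3.0 − x) = 0.8 ⇒ 4x² + 0.8x − 2.4 = 0.
x = (−0.8 + √(0.8² + 4·4·2.4))/(2·4) = (−0.8 + √39.04)/8 = 0.68102.
[B] = 2x = 1.362 M.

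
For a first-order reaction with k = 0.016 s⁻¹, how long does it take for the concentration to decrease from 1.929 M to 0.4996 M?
84.43 s

From ln[A] = ln[A]₀ - k·t: t = ln([A]₀/[A])/k = ln(1.929/0.4996)/0.016 = ln(3.8611)/0.016 = 1.3509/0.016 = 84.43 s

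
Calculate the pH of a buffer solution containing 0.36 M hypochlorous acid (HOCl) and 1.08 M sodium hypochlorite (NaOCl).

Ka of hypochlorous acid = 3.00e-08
pH = 8.00

pKa = -log(3.00e-08) = 7.52. pH = pKa + log([A⁻]/[HA]) = 7.52 + log(1.08/0.36)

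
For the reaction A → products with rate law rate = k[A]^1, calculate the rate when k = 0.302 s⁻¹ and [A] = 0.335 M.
0.1012 M/s

rate = k·[A]^1 = 0.302·(0.335)^1 = 0.302·0.335 = 0.1012 M/s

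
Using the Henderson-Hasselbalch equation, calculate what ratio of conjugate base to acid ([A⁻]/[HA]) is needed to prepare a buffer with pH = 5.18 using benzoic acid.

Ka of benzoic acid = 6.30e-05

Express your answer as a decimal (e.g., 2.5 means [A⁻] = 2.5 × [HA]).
[A⁻]/[HA] = 9.535

pKa = −log(6.30e-05) = 4.2007. pH = pKa + log([A⁻]/[HA]). 5.18 = 4.2007 + log(ratio). log(ratio) = 5.18 − 4.2007 = 0.9793. ratio = 10^(0.9793) = 9.535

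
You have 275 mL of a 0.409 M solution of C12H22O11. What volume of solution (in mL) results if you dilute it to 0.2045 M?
Using M₁V₁ = M₂V₂:
0.409 × 275 = 0.2045 × V₂
V₂ = (0.409 × 275) / 0.2045 = 550 mL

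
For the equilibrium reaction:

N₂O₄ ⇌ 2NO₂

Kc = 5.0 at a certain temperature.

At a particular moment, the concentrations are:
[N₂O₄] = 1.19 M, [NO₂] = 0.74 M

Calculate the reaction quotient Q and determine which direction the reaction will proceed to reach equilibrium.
Q = 0.460, Q < K, reaction proceeds forward (toward products)

Q = ([NO₂]^2) / ([N₂O₄])
  = ((0.74)^2) / ((1.19)) = 0.5476/1.19 = 0.4602
Since Q = 0.4602 < Kc = 5.0, the reaction proceeds forward (toward products) to reach equilibrium.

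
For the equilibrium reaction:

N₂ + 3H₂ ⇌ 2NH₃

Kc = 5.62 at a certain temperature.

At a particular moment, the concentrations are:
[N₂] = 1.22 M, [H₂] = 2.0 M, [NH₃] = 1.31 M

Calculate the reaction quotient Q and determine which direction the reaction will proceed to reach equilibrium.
Q = 0.176, Q < K, reaction proceeds forward (toward products)

Q = ([NH₃]^2) / ([N₂] × [H₂]^3)
  = ((1.31)^2) / ((1.22)·(2.0)^3) = 1.7161/9.76 = 0.1758
Since Q = 0.1758 < Kc = 5.62, the reaction proceeds forward (toward products) to reach equilibrium.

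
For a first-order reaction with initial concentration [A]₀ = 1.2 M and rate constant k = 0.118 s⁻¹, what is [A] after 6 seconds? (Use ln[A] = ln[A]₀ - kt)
0.5912 M

ln[A] = ln[A]₀ - k·t = ln(1.2) - (0.118)·(6) = 0.1823 - 0.7080 = -0.5257
[A] = e^(-0.5257) = 0.5912 M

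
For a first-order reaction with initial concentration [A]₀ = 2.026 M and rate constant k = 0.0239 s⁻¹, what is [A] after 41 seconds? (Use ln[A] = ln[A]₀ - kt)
0.7605 M

ln[A] = ln[A]₀ - k·t = ln(2.026) - (0.0239)·(41) = 0.7061 - 0.9799 = -0.2738
[A] = e^(-0.2738) = 0.7605 M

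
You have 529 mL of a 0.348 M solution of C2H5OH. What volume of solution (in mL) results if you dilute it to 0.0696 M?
Using M₁V₁ = M₂V₂:
0.348 × 529 = 0.0696 × V₂
V₂ = (0.348 × 529) / 0.0696 = 2645 mL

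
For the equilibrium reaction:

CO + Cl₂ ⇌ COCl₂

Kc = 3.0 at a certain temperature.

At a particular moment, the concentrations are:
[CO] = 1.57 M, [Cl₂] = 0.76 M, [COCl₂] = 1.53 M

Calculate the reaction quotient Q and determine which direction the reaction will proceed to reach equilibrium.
Q = 1.282, Q < K, reaction proceeds forward (toward products)

Q = ([COCl₂]) / ([CO] × [Cl₂])
  = ((1.53)) / ((1.57)·(0.76)) = 1.53/1.1932 = 1.282
Since Q = 1.282 < Kc = 3.0, the reaction proceeds forward (toward products) to reach equilibrium.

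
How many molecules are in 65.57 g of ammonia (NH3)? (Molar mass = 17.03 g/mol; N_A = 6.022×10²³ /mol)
Moles = 65.57 g ÷ 17.03 g/mol = 3.85026 mol
Molecules = 3.85026 mol × 6.022×10²³ /mol = 2.319e+24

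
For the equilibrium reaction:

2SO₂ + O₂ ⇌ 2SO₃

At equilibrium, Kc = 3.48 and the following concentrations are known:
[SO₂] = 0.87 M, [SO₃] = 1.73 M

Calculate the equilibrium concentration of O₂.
[O₂] = 1.1363 M

Kc = ([SO₃]^2) / ([SO₂]^2 × [O₂]) = 3.48
[O₂]^1 = (product terms)/(Kc · other reactant terms) = 2.9929 / (3.48 · 0.7569) = 1.1363
[O₂] = 1.1363 M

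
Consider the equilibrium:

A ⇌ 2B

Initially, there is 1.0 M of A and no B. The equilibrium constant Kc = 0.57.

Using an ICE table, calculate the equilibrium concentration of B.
[B] = 0.626 M

ICE: [A] = 1.0 − x, [B] = 2x.
Kc = (2x)²/(1.0 − x) = 0.57 ⇒ 4x² + 0.57x − 0.57 = 0.
x = (−0.57 + √(0.57² + 4·4·0.57))/(2·4) = (−0.57 + √9.4449)/8 = 0.31291.
[B] = 2x = 0.626 M.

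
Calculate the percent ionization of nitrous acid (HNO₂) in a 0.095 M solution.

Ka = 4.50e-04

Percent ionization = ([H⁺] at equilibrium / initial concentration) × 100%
Percent ionization = 6.65%

Let x = [H⁺]. Ka = x²/(C - x) ⇒ x² + (4.50e-04)x - (4.50e-04)(0.095) = 0. x = 6.3172e-03. Percent = (6.3172e-03/0.095) × 100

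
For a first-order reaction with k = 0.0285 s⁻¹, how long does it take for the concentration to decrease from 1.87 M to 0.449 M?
50.06 s

From ln[A] = ln[A]₀ - k·t: t = ln([A]₀/[A])/k = ln(1.87/0.449)/0.0285 = ln(4.1648)/0.0285 = 1.4267/0.0285 = 50.06 s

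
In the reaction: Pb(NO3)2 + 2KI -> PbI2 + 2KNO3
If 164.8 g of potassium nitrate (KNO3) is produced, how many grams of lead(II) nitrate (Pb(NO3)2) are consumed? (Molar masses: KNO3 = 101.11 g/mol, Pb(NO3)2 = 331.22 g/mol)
Moles of KNO3 = 164.8 g ÷ 101.11 g/mol = 1.62991 mol
Mole ratio: 1 mol Pb(NO3)2 / 2 mol KNO3
Moles of Pb(NO3)2 = 1.62991 × (1/2) = 0.814954 mol
Mass of Pb(NO3)2 = 0.814954 mol × 331.22 g/mol = 269.9 g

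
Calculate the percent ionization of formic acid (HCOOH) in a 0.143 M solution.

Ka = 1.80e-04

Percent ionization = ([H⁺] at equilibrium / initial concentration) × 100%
Percent ionization = 3.49%

Let x = [H⁺]. Ka = x²/(C - x) ⇒ x² + (1.80e-04)x - (1.80e-04)(0.143) = 0. x = 4.9843e-03. Percent = (4.9843e-03/0.143) × 100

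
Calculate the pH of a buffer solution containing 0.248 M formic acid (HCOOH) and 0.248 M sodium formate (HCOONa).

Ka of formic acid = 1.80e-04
pH = 3.74

pKa = -log(1.80e-04) = 3.74. pH = pKa + log([A⁻]/[HA]) = 3.74 + log(0.248/0.248)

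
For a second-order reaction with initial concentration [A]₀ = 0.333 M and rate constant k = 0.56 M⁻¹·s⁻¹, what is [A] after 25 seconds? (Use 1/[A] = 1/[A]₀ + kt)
0.0588 M

1/[A] = 1/[A]₀ + k·t = 1/0.333 + (0.56)·(25) = 3.0030 + 14.0000 = 17.0030
[A] = 1/17.0030 = 0.0588 M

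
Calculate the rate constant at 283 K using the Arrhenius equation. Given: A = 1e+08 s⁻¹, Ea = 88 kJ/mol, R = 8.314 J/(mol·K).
5.71e-09 s⁻¹

k = A·exp(-Ea/(R·T)) = 1e+08·exp(-88000/(8.314·283)) = 1e+08·exp(-37.4013) = 1e+08·5.7127e-17 = 5.71e-09 s⁻¹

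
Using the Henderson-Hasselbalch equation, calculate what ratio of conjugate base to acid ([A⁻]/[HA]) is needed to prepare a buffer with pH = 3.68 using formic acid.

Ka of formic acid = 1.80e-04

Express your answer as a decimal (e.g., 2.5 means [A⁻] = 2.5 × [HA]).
[A⁻]/[HA] = 0.862

pKa = −log(1.80e-04) = 3.7447. pH = pKa + log([A⁻]/[HA]). 3.68 = 3.7447 + log(ratio). log(ratio) = 3.68 − 3.7447 = -0.0647. ratio = 10^(-0.0647) = 0.862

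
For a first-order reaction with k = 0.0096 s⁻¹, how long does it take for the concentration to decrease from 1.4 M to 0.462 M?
115.49 s

From ln[A] = ln[A]₀ - k·t: t = ln([A]₀/[A])/k = ln(1.4/0.462)/0.0096 = ln(3.0303)/0.0096 = 1.1087/0.0096 = 115.49 s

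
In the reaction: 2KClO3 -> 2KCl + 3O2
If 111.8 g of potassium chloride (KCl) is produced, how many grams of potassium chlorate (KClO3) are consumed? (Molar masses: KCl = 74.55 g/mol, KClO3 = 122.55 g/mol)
Moles of KCl = 111.8 g ÷ 74.55 g/mol = 1.49966 mol
Mole ratio: 2 mol KClO3 / 2 mol KCl
Moles of KClO3 = 1.49966 × (2/2) = 1.49966 mol
Mass of KClO3 = 1.49966 mol × 122.55 g/mol = 183.8 g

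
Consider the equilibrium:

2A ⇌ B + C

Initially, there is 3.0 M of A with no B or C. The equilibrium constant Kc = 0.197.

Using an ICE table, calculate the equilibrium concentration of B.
[B] = 0.705 M

ICE: [A] = 3.0 − 2x, [B] = [C] = x.
Kc = x²/(3.0 − 2x)² = 0.197 ⇒ √Kc = x/(3.0 − 2x).
x = √0.197·3.0/(1 + 2√0.197) = 0.44385·3.0/1.8877 = 0.70538.
[B] = x = 0.705 M.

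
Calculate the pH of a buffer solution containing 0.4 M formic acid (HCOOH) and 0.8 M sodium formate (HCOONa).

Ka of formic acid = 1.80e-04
pH = 4.05

pKa = -log(1.80e-04) = 3.74. pH = pKa + log([A⁻]/[HA]) = 3.74 + log(0.8/0.4)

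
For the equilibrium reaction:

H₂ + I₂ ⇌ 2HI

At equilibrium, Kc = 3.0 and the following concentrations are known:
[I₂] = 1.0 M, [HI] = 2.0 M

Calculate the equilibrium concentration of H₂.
[H₂] = 1.3333 M

Kc = ([HI]^2) / ([H₂] × [I₂]) = 3.0
[H₂]^1 = (product terms)/(Kc · other reactant terms) = 4 / (3.0 · 1) = 1.3333
[H₂] = 1.3333 M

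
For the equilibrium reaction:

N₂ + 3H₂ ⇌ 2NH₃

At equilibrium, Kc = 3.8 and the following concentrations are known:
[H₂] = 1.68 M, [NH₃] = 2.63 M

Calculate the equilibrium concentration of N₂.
[N₂] = 0.3839 M

Kc = ([NH₃]^2) / ([N₂] × [H₂]^3) = 3.8
[N₂]^1 = (product terms)/(Kc · other reactant terms) = 6.9169 / (3.8 · 4.7416) = 0.38388
[N₂] = 0.3839 M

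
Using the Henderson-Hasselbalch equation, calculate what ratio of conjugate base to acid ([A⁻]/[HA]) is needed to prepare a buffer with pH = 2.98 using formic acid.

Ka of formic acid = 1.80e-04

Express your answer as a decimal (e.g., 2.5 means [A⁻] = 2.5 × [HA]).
[A⁻]/[HA] = 0.172

pKa = −log(1.80e-04) = 3.7447. pH = pKa + log([A⁻]/[HA]). 2.98 = 3.7447 + log(ratio). log(ratio) = 2.98 − 3.7447 = -0.7647. ratio = 10^(-0.7647) = 0.172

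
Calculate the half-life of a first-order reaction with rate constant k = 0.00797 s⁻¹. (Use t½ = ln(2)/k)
86.97 s

t½ = ln(2)/k = 0.6931/0.00797 = 86.97 s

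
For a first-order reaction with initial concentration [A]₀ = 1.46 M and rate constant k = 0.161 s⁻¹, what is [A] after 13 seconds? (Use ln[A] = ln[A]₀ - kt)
0.1800 M

ln[A] = ln[A]₀ - k·t = ln(1.46) - (0.161)·(13) = 0.3784 - 2.0930 = -1.7146
[A] = e^(-1.7146) = 0.1800 M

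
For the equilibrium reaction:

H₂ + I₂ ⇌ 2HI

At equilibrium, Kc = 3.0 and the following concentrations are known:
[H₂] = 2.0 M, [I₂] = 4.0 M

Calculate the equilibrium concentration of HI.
[HI] = 4.8990 M

Kc = ([HI]^2) / ([H₂] × [I₂]) = 3.0
[HI]^2 = Kc · (reactant terms)/(other product terms) = 3.0 · 8 / 1 = 24
[HI] = (24)^(1/2) = 4.8990 M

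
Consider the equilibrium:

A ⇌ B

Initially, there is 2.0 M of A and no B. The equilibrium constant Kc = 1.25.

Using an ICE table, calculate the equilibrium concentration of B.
[B] = 1.111 M

ICE: [A] = 2.0 − x, [B] = x.
Kc = x/(2.0 − x) = 1.25 ⇒ x = 1.25·2.0/(1 + 1.25) = 2.5/2.25 = 1.111.
[B] = x = 1.111 M.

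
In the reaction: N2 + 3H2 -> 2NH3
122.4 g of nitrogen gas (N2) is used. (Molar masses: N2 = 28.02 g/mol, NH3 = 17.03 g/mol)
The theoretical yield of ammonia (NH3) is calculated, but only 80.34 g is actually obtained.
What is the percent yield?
Moles of N2 = 122.4 g ÷ 28.02 g/mol = 4.36831 mol
Mole ratio: 2 mol NH3 / 1 mol N2
Moles of NH3 = 4.36831 × (2/1) = 8.73662 mol
Theoretical yield = 8.73662 mol × 17.03 g/mol = 148.78 g
Actual yield = 80.34 g
Percent yield = (80.34 / 148.78) × 100% = 54.0%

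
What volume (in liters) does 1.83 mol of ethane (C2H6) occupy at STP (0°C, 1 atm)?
At STP, 1 mol of gas occupies 22.4 L
Volume = 1.83 mol × 22.4 L/mol = 40.99 L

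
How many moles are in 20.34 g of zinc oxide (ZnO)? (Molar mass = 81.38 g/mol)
Moles = 20.34 g ÷ 81.38 g/mol = 0.2499 mol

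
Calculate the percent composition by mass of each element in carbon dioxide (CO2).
C: 27.29%, O: 72.71%

Molar mass of CO2 = 44.01 g/mol
% C = (1 × 12.01) / 44.01 × 100% = 12.01 / 44.01 × 100% = 27.29%
% O = (2 × 16.0) / 44.01 × 100% = 32 / 44.01 × 100% = 72.71%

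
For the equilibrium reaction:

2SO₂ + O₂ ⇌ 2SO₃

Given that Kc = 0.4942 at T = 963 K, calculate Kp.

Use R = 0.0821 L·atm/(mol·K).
K_p = 0.0063

Δn = (moles gaseous products) − (moles gaseous reactants) = -1
T = 963 K; RT = 0.0821 × 963 = 79.0623
Kp = Kc·(RT)^Δn = 0.4942 × (79.0623)^-1 = 0.4942 × 0.0126483 = 0.0063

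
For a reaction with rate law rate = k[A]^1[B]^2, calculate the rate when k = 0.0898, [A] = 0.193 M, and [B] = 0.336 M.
0.001957 M/s

rate = k·[A]^1·[B]^2 = 0.0898·(0.193)^1·(0.336)^2 = 0.0898·0.193·0.112896 = 0.001957 M/s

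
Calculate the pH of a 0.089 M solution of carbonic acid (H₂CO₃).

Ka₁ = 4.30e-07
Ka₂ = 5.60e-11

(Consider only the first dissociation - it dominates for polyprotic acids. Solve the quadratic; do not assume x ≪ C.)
pH = 3.71

x² + Ka₁·x − Ka₁·C = 0 with Ka₁ = 4.30e-07, C = 0.089.
x = (−Ka₁ + √(Ka₁² + 4·Ka₁·C))/2 = 1.9541e-04 M, so pH = 3.71.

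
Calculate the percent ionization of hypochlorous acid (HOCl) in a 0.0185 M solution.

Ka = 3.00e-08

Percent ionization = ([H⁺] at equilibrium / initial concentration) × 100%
Percent ionization = 0.127%

Let x = [H⁺]. Ka = x²/(C - x) ⇒ x² + (3.00e-08)x - (3.00e-08)(0.0185) = 0. x = 2.3543e-05. Percent = (2.3543e-05/0.0185) × 100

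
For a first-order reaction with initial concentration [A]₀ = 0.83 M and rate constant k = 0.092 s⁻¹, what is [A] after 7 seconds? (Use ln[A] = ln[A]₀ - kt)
0.4359 M

ln[A] = ln[A]₀ - k·t = ln(0.83) - (0.092)·(7) = -0.1863 - 0.6440 = -0.8303
[A] = e^(-0.8303) = 0.4359 M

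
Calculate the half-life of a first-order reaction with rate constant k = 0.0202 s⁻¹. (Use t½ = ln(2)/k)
34.31 s

t½ = ln(2)/k = 0.6931/0.0202 = 34.31 s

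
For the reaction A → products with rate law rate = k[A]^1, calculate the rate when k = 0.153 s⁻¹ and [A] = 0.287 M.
0.04391 M/s

rate = k·[A]^1 = 0.153·(0.287)^1 = 0.153·0.287 = 0.04391 M/s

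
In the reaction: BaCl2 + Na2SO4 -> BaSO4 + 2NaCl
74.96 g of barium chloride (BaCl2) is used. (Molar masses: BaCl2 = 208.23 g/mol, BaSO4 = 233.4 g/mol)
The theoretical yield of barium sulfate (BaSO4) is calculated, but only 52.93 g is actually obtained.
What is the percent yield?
Moles of BaCl2 = 74.96 g ÷ 208.23 g/mol = 0.359987 mol
Mole ratio: 1 mol BaSO4 / 1 mol BaCl2
Moles of BaSO4 = 0.359987 × (1/1) = 0.359987 mol
Theoretical yield = 0.359987 mol × 233.4 g/mol = 84.021 g
Actual yield = 52.93 g
Percent yield = (52.93 / 84.021) × 100% = 63.0%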